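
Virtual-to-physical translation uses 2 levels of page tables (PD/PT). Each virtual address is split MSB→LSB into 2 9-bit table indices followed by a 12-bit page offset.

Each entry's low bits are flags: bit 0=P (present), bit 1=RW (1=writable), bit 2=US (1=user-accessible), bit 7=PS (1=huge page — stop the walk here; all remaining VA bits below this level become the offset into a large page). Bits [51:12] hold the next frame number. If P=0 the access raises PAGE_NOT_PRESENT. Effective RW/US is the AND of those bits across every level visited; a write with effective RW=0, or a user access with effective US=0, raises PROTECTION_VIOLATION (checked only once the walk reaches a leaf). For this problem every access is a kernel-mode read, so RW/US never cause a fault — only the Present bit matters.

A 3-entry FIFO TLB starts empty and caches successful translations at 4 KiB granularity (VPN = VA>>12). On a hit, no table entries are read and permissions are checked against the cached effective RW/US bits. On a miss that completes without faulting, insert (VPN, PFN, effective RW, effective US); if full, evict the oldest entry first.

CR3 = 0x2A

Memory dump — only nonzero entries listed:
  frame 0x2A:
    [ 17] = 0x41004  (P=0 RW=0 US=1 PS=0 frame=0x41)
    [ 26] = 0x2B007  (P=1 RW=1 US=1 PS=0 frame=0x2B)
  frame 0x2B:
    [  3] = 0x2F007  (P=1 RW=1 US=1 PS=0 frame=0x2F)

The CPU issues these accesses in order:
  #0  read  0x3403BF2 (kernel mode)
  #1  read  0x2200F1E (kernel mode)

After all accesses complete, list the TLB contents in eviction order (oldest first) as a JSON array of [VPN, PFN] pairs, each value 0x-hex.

Per-access translation:
#0 VA=0x3403BF2 (r,kernel):
  [0] read 0x2A idx=26: raw=0x2B007 flags P=1 W=1 U=1 S=0
  [1] read 0x2B idx=3: raw=0x2F007 flags P=1 W=1 U=1 S=0
  ✓ 0x2FBF2  — 2 lookups
#1 VA=0x2200F1E (r,kernel):
  [0] read 0x2A idx=17: raw=0x41004 flags P=0 W=0 U=1 S=0
  ✗ PAGE_NOT_PRESENT  [1 reads]

TLB: [["0x3403", "0x2F"]]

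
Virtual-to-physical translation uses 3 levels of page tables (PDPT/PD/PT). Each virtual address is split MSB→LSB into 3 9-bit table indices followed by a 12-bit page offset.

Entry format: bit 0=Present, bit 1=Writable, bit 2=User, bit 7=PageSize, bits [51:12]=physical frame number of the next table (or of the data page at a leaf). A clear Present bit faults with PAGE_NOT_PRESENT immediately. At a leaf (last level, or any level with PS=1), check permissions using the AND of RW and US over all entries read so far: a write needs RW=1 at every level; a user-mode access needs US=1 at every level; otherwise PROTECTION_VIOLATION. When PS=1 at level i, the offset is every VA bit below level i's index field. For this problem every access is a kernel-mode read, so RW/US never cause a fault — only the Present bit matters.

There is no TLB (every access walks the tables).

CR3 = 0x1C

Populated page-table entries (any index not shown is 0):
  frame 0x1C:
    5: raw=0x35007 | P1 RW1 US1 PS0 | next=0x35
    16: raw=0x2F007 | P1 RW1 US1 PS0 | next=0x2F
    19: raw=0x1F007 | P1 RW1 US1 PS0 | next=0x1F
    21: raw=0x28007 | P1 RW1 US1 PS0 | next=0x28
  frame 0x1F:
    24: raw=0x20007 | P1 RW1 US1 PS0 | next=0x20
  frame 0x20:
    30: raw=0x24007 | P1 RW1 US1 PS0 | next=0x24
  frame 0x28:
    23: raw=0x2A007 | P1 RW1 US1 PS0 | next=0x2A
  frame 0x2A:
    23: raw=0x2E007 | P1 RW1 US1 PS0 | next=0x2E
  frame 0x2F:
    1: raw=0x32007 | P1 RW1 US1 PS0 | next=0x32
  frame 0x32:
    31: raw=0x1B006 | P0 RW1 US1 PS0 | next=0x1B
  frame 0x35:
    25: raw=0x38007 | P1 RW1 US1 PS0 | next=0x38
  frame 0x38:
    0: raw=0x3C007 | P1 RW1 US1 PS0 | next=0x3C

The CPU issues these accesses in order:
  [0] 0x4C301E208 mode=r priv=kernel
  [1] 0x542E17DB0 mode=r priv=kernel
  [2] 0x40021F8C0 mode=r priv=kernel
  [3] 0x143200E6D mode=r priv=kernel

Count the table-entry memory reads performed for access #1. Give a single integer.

Trace:
#0 VA=0x4C301E208 (r,kernel):
  lvl0: tbl 0x1C, slot 19 ⇒ 0x1F007 (P1/RW1/US1/PS0)
  lvl1: tbl 0x1F, slot 24 ⇒ 0x20007 (P1/RW1/US1/PS0)
  lvl2: tbl 0x20, slot 30 ⇒ 0x24007 (P1/RW1/US1/PS0)
  → PA=0x24208  (3 entries read)
#1 VA=0x542E17DB0 (r,kernel):
  lvl0: tbl 0x1C, slot 21 ⇒ 0x28007 (P1/RW1/US1/PS0)
  lvl1: tbl 0x28, slot 23 ⇒ 0x2A007 (P1/RW1/US1/PS0)
  lvl2: tbl 0x2A, slot 23 ⇒ 0x2E007 (P1/RW1/US1/PS0)
  → PA=0x2EDB0  (3 entries read)
#2 VA=0x40021F8C0 (r,kernel):
  lvl0: tbl 0x1C, slot 16 ⇒ 0x2F007 (P1/RW1/US1/PS0)
  lvl1: tbl 0x2F, slot 1 ⇒ 0x32007 (P1/RW1/US1/PS0)
  lvl2: tbl 0x32, slot 31 ⇒ 0x1B006 (P0/RW1/US1/PS0)
  ⇒ fault: PAGE_NOT_PRESENT  — 3 lookups
#3 VA=0x143200E6D (r,kernel):
  lvl0: tbl 0x1C, slot 5 ⇒ 0x35007 (P1/RW1/US1/PS0)
  lvl1: tbl 0x35, slot 25 ⇒ 0x38007 (P1/RW1/US1/PS0)
  lvl2: tbl 0x38, slot 0 ⇒ 0x3C007 (P1/RW1/US1/PS0)
  → PA=0x3CE6D  (3 entries read)

Entries read for #1: 3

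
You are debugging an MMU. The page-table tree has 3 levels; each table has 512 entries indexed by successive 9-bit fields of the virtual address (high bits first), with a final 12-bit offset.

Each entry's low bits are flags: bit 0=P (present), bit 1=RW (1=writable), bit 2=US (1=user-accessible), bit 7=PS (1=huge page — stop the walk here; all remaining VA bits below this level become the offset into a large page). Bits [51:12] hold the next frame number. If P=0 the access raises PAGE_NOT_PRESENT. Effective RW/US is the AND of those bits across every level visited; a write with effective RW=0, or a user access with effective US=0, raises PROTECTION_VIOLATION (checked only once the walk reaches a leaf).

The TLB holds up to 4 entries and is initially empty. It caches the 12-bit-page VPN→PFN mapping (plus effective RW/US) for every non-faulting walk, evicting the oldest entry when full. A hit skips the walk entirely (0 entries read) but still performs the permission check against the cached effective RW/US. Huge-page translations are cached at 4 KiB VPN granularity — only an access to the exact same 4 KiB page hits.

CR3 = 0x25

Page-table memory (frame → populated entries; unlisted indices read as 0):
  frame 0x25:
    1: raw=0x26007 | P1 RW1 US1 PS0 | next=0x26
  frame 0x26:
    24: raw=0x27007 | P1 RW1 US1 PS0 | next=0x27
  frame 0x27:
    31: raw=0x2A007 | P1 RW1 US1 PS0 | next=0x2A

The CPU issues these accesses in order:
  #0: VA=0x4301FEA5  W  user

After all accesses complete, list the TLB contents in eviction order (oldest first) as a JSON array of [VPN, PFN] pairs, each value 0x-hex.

Trace:
#0 VA=0x4301FEA5 (w,user):
  [0] read 0x25 idx=1: raw=0x26007 flags P=1 W=1 U=1 S=0
  [1] read 0x26 idx=24: raw=0x27007 flags P=1 W=1 U=1 S=0
  [2] read 0x27 idx=31: raw=0x2A007 flags P=1 W=1 U=1 S=0
  ✓ 0x2AEA5  — 3 lookups

TLB: [["0x4301F", "0x2A"]]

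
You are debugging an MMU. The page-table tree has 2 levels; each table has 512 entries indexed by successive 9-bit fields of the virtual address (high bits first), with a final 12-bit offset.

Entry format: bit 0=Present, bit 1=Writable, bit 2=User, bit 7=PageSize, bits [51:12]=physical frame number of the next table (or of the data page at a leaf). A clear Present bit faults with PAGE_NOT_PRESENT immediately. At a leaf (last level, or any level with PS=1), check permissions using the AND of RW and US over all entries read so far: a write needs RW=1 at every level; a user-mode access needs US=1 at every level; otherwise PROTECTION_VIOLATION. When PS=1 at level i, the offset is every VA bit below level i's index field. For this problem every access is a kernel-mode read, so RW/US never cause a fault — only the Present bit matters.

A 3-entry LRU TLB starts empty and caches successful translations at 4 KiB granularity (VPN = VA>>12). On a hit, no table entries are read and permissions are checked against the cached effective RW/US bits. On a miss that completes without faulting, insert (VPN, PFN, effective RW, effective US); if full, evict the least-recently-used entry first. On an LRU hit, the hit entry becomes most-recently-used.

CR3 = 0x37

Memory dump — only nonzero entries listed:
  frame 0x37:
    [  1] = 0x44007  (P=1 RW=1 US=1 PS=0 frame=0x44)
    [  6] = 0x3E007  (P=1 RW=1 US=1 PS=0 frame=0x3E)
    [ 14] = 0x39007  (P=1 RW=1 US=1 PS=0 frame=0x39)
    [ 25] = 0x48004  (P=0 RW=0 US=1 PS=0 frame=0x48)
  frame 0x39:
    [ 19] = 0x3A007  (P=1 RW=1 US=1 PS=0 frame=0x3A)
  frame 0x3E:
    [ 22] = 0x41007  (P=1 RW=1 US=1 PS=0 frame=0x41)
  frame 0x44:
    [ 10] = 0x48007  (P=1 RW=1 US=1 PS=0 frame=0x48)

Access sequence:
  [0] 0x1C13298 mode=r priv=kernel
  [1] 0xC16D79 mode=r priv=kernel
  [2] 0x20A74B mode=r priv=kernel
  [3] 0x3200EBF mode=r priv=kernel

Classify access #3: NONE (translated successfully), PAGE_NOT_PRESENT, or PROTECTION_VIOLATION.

Trace:
#0 VA=0x1C13298 (r,kernel):
  L0 @0x37[14] → 0x39007  P=1,RW=1,US=1,PS=0
  L1 @0x39[19] → 0x3A007  P=1,RW=1,US=1,PS=0
  ⇒ phys 0x3A298  [2 reads]
#1 VA=0xC16D79 (r,kernel):
  L0 @0x37[6] → 0x3E007  P=1,RW=1,US=1,PS=0
  L1 @0x3E[22] → 0x41007  P=1,RW=1,US=1,PS=0
  ⇒ phys 0x41D79  [2 reads]
#2 VA=0x20A74B (r,kernel):
  L0 @0x37[1] → 0x44007  P=1,RW=1,US=1,PS=0
  L1 @0x44[10] → 0x48007  P=1,RW=1,US=1,PS=0
  ⇒ phys 0x4874B  [2 reads]
#3 VA=0x3200EBF (r,kernel):
  L0 @0x37[25] → 0x48004  P=0,RW=0,US=1,PS=0
  → PAGE_NOT_PRESENT  (1 entries read)

Access #3 fault: PAGE_NOT_PRESENT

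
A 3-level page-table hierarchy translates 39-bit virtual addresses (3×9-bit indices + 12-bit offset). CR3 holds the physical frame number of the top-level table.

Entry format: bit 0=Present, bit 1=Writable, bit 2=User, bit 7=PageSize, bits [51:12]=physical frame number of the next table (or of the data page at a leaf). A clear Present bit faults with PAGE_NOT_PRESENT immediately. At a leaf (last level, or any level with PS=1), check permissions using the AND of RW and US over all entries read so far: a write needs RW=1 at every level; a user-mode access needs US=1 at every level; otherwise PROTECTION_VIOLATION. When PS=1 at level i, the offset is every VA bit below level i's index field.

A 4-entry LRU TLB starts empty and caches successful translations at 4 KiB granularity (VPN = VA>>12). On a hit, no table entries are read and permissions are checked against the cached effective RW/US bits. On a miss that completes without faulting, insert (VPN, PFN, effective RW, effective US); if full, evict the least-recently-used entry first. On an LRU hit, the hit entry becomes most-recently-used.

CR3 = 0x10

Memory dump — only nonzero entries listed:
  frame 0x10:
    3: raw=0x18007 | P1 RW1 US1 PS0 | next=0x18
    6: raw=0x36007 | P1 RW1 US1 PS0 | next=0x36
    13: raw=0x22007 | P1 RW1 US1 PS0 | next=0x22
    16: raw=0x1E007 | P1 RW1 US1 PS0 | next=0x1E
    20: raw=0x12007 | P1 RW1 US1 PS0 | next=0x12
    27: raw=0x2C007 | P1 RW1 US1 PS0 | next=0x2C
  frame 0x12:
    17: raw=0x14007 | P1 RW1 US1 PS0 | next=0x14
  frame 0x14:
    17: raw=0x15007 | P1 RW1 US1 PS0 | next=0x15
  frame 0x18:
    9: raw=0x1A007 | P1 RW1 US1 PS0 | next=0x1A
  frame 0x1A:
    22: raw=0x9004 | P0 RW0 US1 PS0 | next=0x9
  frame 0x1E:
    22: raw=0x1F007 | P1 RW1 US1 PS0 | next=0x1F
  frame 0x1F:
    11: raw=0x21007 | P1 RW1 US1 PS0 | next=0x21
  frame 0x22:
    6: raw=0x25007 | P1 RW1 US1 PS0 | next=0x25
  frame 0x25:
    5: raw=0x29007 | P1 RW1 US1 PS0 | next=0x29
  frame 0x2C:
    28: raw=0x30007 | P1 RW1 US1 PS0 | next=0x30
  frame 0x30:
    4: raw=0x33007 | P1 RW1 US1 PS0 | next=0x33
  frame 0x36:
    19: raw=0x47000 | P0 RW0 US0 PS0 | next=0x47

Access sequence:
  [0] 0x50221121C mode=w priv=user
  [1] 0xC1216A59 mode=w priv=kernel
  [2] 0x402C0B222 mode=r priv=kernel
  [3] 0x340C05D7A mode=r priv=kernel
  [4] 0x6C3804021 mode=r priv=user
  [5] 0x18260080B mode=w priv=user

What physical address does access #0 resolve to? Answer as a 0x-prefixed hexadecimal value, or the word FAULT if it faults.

Trace:
#0 VA=0x50221121C (w,user):
  [0] read 0x10 idx=20: raw=0x12007 flags P=1 W=1 U=1 S=0
  [1] read 0x12 idx=17: raw=0x14007 flags P=1 W=1 U=1 S=0
  [2] read 0x14 idx=17: raw=0x15007 flags P=1 W=1 U=1 S=0
  ⇒ phys 0x1521C  [3 reads]
#1 VA=0xC1216A59 (w,kernel):
  [0] read 0x10 idx=3: raw=0x18007 flags P=1 W=1 U=1 S=0
  [1] read 0x18 idx=9: raw=0x1A007 flags P=1 W=1 U=1 S=0
  [2] read 0x1A idx=22: raw=0x9004 flags P=0 W=0 U=1 S=0
  → PAGE_NOT_PRESENT  (3 entries read)
#2 VA=0x402C0B222 (r,kernel):
  [0] read 0x10 idx=16: raw=0x1E007 flags P=1 W=1 U=1 S=0
  [1] read 0x1E idx=22: raw=0x1F007 flags P=1 W=1 U=1 S=0
  [2] read 0x1F idx=11: raw=0x21007 flags P=1 W=1 U=1 S=0
  ⇒ phys 0x21222  [3 reads]
#3 VA=0x340C05D7A (r,kernel):
  [0] read 0x10 idx=13: raw=0x22007 flags P=1 W=1 U=1 S=0
  [1] read 0x22 idx=6: raw=0x25007 flags P=1 W=1 U=1 S=0
  [2] read 0x25 idx=5: raw=0x29007 flags P=1 W=1 U=1 S=0
  ⇒ phys 0x29D7A  [3 reads]
#4 VA=0x6C3804021 (r,user):
  [0] read 0x10 idx=27: raw=0x2C007 flags P=1 W=1 U=1 S=0
  [1] read 0x2C idx=28: raw=0x30007 flags P=1 W=1 U=1 S=0
  [2] read 0x30 idx=4: raw=0x33007 flags P=1 W=1 U=1 S=0
  ⇒ phys 0x33021  [3 reads]
#5 VA=0x18260080B (w,user):
  [0] read 0x10 idx=6: raw=0x36007 flags P=1 W=1 U=1 S=0
  [1] read 0x36 idx=19: raw=0x47000 flags P=0 W=0 U=0 S=0
  → PAGE_NOT_PRESENT  (2 entries read)

Access #0 PA: 0x1521C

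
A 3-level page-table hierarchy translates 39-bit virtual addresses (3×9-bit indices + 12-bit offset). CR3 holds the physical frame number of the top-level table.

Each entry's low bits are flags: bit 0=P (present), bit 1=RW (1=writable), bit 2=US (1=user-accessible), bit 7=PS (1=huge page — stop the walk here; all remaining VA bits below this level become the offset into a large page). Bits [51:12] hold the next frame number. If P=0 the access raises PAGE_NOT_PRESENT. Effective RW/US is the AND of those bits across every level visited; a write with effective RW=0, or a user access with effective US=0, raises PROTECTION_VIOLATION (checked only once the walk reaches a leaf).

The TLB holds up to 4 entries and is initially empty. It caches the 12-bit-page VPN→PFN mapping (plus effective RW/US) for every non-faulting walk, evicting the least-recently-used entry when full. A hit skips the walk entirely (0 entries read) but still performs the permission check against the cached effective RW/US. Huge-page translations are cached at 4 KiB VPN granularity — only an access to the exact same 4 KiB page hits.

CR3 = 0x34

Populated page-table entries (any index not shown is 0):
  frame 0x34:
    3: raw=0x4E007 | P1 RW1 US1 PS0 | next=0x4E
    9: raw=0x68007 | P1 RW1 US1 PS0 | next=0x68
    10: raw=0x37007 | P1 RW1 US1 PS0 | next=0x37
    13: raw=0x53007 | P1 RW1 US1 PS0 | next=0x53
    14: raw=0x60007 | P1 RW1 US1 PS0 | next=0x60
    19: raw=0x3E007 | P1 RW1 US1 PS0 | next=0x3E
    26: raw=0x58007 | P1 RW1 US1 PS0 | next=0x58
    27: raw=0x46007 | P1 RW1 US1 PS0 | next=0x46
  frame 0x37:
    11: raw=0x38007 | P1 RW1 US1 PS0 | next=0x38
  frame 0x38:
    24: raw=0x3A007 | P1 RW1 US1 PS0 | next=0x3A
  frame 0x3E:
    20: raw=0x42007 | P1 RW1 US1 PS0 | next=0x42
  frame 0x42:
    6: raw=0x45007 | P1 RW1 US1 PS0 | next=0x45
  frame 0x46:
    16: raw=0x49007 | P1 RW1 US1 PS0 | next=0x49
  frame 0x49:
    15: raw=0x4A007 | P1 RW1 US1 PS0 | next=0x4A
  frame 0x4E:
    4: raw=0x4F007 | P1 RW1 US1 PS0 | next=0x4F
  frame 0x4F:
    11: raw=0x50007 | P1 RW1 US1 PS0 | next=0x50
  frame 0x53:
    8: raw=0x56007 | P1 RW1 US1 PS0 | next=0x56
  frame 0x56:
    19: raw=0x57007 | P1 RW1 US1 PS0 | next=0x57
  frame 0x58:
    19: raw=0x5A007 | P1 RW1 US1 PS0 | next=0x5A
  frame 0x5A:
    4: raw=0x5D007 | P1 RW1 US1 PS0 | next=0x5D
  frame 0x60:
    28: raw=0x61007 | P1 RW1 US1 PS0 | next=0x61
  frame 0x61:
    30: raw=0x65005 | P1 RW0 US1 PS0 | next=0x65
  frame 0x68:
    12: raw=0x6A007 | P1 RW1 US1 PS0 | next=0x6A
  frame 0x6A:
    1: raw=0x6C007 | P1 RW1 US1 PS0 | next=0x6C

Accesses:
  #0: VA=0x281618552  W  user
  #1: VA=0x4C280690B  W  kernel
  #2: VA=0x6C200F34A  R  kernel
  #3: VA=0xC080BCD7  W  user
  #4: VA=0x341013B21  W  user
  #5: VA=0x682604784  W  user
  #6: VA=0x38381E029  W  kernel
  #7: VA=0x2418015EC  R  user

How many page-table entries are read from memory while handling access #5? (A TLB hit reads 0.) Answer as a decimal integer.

Walk each access:
#0 VA=0x281618552 (w,user):
  lvl0: tbl 0x34, slot 10 ⇒ 0x37007 (P1/RW1/US1/PS0)
  lvl1: tbl 0x37, slot 11 ⇒ 0x38007 (P1/RW1/US1/PS0)
  lvl2: tbl 0x38, slot 24 ⇒ 0x3A007 (P1/RW1/US1/PS0)
  → PA=0x3A552  (3 entries read)
#1 VA=0x4C280690B (w,kernel):
  lvl0: tbl 0x34, slot 19 ⇒ 0x3E007 (P1/RW1/US1/PS0)
  lvl1: tbl 0x3E, slot 20 ⇒ 0x42007 (P1/RW1/US1/PS0)
  lvl2: tbl 0x42, slot 6 ⇒ 0x45007 (P1/RW1/US1/PS0)
  → PA=0x4590B  (3 entries read)
#2 VA=0x6C200F34A (r,kernel):
  lvl0: tbl 0x34, slot 27 ⇒ 0x46007 (P1/RW1/US1/PS0)
  lvl1: tbl 0x46, slot 16 ⇒ 0x49007 (P1/RW1/US1/PS0)
  lvl2: tbl 0x49, slot 15 ⇒ 0x4A007 (P1/RW1/US1/PS0)
  → PA=0x4A34A  (3 entries read)
#3 VA=0xC080BCD7 (w,user):
  lvl0: tbl 0x34, slot 3 ⇒ 0x4E007 (P1/RW1/US1/PS0)
  lvl1: tbl 0x4E, slot 4 ⇒ 0x4F007 (P1/RW1/US1/PS0)
  lvl2: tbl 0x4F, slot 11 ⇒ 0x50007 (P1/RW1/US1/PS0)
  → PA=0x50CD7  (3 entries read)
#4 VA=0x341013B21 (w,user):
  lvl0: tbl 0x34, slot 13 ⇒ 0x53007 (P1/RW1/US1/PS0)
  lvl1: tbl 0x53, slot 8 ⇒ 0x56007 (P1/RW1/US1/PS0)
  lvl2: tbl 0x56, slot 19 ⇒ 0x57007 (P1/RW1/US1/PS0)
  → PA=0x57B21  (3 entries read)
#5 VA=0x682604784 (w,user):
  lvl0: tbl 0x34, slot 26 ⇒ 0x58007 (P1/RW1/US1/PS0)
  lvl1: tbl 0x58, slot 19 ⇒ 0x5A007 (P1/RW1/US1/PS0)
  lvl2: tbl 0x5A, slot 4 ⇒ 0x5D007 (P1/RW1/US1/PS0)
  → PA=0x5D784  (3 entries read)
#6 VA=0x38381E029 (w,kernel):
  lvl0: tbl 0x34, slot 14 ⇒ 0x60007 (P1/RW1/US1/PS0)
  lvl1: tbl 0x60, slot 28 ⇒ 0x61007 (P1/RW1/US1/PS0)
  lvl2: tbl 0x61, slot 30 ⇒ 0x65005 (P1/RW0/US1/PS0)
  ✗ PROTECTION_VIOLATION  [3 reads]
#7 VA=0x2418015EC (r,user):
  lvl0: tbl 0x34, slot 9 ⇒ 0x68007 (P1/RW1/US1/PS0)
  lvl1: tbl 0x68, slot 12 ⇒ 0x6A007 (P1/RW1/US1/PS0)
  lvl2: tbl 0x6A, slot 1 ⇒ 0x6C007 (P1/RW1/US1/PS0)
  → PA=0x6C5EC  (3 entries read)

Entries read for #5: 3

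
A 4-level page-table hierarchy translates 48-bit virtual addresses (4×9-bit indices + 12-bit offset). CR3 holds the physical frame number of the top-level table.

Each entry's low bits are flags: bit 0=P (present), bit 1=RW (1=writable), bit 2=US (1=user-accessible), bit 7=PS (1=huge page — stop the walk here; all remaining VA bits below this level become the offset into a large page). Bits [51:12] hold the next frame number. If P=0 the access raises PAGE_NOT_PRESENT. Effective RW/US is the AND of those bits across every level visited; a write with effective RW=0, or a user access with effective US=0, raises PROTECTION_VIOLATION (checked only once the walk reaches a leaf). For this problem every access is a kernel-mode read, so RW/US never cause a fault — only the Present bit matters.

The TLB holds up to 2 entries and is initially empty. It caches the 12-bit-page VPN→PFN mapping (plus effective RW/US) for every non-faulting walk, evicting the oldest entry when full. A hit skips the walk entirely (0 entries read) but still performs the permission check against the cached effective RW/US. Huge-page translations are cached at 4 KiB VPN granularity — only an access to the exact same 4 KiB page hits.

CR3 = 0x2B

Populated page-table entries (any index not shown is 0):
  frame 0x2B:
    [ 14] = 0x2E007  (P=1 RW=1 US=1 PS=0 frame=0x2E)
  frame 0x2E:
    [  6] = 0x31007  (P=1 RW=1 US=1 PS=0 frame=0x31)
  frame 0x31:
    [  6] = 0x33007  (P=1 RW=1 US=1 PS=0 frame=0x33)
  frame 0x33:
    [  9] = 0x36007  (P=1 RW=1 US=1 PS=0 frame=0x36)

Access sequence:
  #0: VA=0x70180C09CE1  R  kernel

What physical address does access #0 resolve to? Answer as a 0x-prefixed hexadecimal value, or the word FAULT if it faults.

Walk each access:
#0 VA=0x70180C09CE1 (r,kernel):
  L0: frame=0x2B idx=14 entry=0x2E007 [P=1 RW=1 US=1 PS=0]
  L1: frame=0x2E idx=6 entry=0x31007 [P=1 RW=1 US=1 PS=0]
  L2: frame=0x31 idx=6 entry=0x33007 [P=1 RW=1 US=1 PS=0]
  L3: frame=0x33 idx=9 entry=0x36007 [P=1 RW=1 US=1 PS=0]
  ✓ 0x36CE1  — 4 lookups

Access #0 PA: 0x36CE1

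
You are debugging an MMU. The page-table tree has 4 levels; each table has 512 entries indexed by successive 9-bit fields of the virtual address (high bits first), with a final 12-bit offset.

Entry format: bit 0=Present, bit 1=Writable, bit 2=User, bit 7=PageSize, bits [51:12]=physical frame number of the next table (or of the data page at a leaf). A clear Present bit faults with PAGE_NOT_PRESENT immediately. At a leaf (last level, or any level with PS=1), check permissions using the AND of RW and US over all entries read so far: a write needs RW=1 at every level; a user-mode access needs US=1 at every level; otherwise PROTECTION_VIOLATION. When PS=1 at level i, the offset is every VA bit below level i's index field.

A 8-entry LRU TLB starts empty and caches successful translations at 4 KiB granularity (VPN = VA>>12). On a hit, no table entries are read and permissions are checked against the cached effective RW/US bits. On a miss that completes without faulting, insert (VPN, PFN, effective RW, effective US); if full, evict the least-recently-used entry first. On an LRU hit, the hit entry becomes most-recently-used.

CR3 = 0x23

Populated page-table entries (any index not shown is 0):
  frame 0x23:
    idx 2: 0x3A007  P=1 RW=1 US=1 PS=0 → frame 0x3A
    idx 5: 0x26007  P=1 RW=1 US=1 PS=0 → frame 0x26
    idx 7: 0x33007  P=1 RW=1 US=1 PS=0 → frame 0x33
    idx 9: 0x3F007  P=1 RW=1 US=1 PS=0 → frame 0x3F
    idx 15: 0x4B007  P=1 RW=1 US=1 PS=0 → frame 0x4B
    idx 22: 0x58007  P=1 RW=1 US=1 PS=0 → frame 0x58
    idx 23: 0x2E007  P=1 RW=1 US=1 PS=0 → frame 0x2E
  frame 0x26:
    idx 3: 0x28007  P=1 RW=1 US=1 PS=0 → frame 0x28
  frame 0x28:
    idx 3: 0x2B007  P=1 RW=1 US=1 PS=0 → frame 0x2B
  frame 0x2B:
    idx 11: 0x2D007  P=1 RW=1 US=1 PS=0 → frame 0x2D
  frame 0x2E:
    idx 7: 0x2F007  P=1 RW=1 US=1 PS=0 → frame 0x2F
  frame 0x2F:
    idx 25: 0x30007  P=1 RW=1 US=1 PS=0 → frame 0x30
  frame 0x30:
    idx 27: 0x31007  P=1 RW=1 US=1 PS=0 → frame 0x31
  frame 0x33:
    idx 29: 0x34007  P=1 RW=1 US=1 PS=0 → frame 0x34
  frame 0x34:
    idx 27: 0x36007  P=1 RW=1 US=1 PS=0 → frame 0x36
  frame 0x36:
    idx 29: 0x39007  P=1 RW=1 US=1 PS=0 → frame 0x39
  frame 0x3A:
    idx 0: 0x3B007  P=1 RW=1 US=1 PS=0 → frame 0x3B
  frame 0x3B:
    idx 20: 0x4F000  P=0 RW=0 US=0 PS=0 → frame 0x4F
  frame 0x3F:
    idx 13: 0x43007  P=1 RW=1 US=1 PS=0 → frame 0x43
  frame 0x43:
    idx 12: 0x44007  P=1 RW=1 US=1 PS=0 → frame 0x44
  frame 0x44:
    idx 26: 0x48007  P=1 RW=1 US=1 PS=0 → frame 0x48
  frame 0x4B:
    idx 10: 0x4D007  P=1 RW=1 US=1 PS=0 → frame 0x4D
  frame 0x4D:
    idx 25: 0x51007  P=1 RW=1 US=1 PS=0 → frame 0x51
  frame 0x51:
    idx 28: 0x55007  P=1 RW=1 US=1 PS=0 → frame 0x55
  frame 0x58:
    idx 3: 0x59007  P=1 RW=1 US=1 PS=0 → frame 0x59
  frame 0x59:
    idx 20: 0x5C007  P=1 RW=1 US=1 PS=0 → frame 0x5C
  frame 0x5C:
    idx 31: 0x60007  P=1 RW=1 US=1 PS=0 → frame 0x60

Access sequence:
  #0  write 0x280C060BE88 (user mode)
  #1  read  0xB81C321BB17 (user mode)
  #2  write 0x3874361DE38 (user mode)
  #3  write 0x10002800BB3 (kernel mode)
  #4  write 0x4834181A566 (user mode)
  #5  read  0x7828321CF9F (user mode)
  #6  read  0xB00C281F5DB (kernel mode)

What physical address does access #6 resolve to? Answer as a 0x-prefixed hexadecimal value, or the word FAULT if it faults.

Per-access translation:
#0 VA=0x280C060BE88 (w,user):
  [0] read 0x23 idx=5: raw=0x26007 flags P=1 W=1 U=1 S=0
  [1] read 0x26 idx=3: raw=0x28007 flags P=1 W=1 U=1 S=0
  [2] read 0x28 idx=3: raw=0x2B007 flags P=1 W=1 U=1 S=0
  [3] read 0x2B idx=11: raw=0x2D007 flags P=1 W=1 U=1 S=0
  ⇒ phys 0x2DE88  [4 reads]
#1 VA=0xB81C321BB17 (r,user):
  [0] read 0x23 idx=23: raw=0x2E007 flags P=1 W=1 U=1 S=0
  [1] read 0x2E idx=7: raw=0x2F007 flags P=1 W=1 U=1 S=0
  [2] read 0x2F idx=25: raw=0x30007 flags P=1 W=1 U=1 S=0
  [3] read 0x30 idx=27: raw=0x31007 flags P=1 W=1 U=1 S=0
  ⇒ phys 0x31B17  [4 reads]
#2 VA=0x3874361DE38 (w,user):
  [0] read 0x23 idx=7: raw=0x33007 flags P=1 W=1 U=1 S=0
  [1] read 0x33 idx=29: raw=0x34007 flags P=1 W=1 U=1 S=0
  [2] read 0x34 idx=27: raw=0x36007 flags P=1 W=1 U=1 S=0
  [3] read 0x36 idx=29: raw=0x39007 flags P=1 W=1 U=1 S=0
  ⇒ phys 0x39E38  [4 reads]
#3 VA=0x10002800BB3 (w,kernel):
  [0] read 0x23 idx=2: raw=0x3A007 flags P=1 W=1 U=1 S=0
  [1] read 0x3A idx=0: raw=0x3B007 flags P=1 W=1 U=1 S=0
  [2] read 0x3B idx=20: raw=0x4F000 flags P=0 W=0 U=0 S=0
  ✗ PAGE_NOT_PRESENT  [3 reads]
#4 VA=0x4834181A566 (w,user):
  [0] read 0x23 idx=9: raw=0x3F007 flags P=1 W=1 U=1 S=0
  [1] read 0x3F idx=13: raw=0x43007 flags P=1 W=1 U=1 S=0
  [2] read 0x43 idx=12: raw=0x44007 flags P=1 W=1 U=1 S=0
  [3] read 0x44 idx=26: raw=0x48007 flags P=1 W=1 U=1 S=0
  ⇒ phys 0x48566  [4 reads]
#5 VA=0x7828321CF9F (r,user):
  [0] read 0x23 idx=15: raw=0x4B007 flags P=1 W=1 U=1 S=0
  [1] read 0x4B idx=10: raw=0x4D007 flags P=1 W=1 U=1 S=0
  [2] read 0x4D idx=25: raw=0x51007 flags P=1 W=1 U=1 S=0
  [3] read 0x51 idx=28: raw=0x55007 flags P=1 W=1 U=1 S=0
  ⇒ phys 0x55F9F  [4 reads]
#6 VA=0xB00C281F5DB (r,kernel):
  [0] read 0x23 idx=22: raw=0x58007 flags P=1 W=1 U=1 S=0
  [1] read 0x58 idx=3: raw=0x59007 flags P=1 W=1 U=1 S=0
  [2] read 0x59 idx=20: raw=0x5C007 flags P=1 W=1 U=1 S=0
  [3] read 0x5C idx=31: raw=0x60007 flags P=1 W=1 U=1 S=0
  ⇒ phys 0x605DB  [4 reads]

Access #6 PA: 0x605DB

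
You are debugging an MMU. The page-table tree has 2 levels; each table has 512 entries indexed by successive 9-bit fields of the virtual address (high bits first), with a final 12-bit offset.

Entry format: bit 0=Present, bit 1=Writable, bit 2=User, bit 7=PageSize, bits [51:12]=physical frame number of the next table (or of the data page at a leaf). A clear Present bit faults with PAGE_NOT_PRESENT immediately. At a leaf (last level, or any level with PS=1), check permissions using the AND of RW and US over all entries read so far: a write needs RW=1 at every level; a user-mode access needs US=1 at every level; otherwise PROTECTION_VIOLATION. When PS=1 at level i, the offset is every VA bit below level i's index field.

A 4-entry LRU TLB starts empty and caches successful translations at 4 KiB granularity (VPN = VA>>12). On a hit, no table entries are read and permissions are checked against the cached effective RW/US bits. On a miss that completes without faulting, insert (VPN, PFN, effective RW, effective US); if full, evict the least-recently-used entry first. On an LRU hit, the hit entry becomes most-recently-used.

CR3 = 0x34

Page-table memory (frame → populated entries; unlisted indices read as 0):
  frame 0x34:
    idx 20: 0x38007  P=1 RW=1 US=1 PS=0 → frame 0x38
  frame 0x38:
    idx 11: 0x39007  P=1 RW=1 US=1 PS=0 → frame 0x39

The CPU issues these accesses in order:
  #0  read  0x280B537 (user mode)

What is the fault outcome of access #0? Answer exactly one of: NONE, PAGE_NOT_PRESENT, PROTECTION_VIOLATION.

Per-access translation:
#0 VA=0x280B537 (r,user):
  lvl0: tbl 0x34, slot 20 ⇒ 0x38007 (P1/RW1/US1/PS0)
  lvl1: tbl 0x38, slot 11 ⇒ 0x39007 (P1/RW1/US1/PS0)
  ⇒ phys 0x39537  [2 reads]

Access #0 fault: NONE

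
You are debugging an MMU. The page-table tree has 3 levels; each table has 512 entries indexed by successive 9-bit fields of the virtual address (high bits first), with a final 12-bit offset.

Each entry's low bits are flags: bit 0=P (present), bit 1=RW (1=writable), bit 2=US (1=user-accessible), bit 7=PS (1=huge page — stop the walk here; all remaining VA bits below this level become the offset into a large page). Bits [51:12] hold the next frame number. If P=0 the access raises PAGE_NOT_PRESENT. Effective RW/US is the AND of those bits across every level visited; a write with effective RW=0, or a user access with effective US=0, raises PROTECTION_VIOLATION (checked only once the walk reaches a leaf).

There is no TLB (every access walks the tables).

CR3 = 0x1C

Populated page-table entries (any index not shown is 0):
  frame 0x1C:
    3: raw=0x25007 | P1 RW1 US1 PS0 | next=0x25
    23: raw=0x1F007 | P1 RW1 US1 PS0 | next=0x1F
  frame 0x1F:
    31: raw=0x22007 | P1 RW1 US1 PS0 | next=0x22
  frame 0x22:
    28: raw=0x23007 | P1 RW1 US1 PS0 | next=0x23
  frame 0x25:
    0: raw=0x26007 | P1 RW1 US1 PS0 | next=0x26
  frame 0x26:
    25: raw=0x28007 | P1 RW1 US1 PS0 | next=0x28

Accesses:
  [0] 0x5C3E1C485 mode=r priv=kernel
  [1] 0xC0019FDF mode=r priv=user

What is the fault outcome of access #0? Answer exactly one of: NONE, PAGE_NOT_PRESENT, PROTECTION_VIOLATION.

Per-access translation:
#0 VA=0x5C3E1C485 (r,kernel):
  L0 @0x1C[23] → 0x1F007  P=1,RW=1,US=1,PS=0
  L1 @0x1F[31] → 0x22007  P=1,RW=1,US=1,PS=0
  L2 @0x22[28] → 0x23007  P=1,RW=1,US=1,PS=0
  ✓ 0x23485  — 3 lookups
#1 VA=0xC0019FDF (r,user):
  L0 @0x1C[3] → 0x25007  P=1,RW=1,US=1,PS=0
  L1 @0x25[0] → 0x26007  P=1,RW=1,US=1,PS=0
  L2 @0x26[25] → 0x28007  P=1,RW=1,US=1,PS=0
  ✓ 0x28FDF  — 3 lookups

Access #0 fault: NONE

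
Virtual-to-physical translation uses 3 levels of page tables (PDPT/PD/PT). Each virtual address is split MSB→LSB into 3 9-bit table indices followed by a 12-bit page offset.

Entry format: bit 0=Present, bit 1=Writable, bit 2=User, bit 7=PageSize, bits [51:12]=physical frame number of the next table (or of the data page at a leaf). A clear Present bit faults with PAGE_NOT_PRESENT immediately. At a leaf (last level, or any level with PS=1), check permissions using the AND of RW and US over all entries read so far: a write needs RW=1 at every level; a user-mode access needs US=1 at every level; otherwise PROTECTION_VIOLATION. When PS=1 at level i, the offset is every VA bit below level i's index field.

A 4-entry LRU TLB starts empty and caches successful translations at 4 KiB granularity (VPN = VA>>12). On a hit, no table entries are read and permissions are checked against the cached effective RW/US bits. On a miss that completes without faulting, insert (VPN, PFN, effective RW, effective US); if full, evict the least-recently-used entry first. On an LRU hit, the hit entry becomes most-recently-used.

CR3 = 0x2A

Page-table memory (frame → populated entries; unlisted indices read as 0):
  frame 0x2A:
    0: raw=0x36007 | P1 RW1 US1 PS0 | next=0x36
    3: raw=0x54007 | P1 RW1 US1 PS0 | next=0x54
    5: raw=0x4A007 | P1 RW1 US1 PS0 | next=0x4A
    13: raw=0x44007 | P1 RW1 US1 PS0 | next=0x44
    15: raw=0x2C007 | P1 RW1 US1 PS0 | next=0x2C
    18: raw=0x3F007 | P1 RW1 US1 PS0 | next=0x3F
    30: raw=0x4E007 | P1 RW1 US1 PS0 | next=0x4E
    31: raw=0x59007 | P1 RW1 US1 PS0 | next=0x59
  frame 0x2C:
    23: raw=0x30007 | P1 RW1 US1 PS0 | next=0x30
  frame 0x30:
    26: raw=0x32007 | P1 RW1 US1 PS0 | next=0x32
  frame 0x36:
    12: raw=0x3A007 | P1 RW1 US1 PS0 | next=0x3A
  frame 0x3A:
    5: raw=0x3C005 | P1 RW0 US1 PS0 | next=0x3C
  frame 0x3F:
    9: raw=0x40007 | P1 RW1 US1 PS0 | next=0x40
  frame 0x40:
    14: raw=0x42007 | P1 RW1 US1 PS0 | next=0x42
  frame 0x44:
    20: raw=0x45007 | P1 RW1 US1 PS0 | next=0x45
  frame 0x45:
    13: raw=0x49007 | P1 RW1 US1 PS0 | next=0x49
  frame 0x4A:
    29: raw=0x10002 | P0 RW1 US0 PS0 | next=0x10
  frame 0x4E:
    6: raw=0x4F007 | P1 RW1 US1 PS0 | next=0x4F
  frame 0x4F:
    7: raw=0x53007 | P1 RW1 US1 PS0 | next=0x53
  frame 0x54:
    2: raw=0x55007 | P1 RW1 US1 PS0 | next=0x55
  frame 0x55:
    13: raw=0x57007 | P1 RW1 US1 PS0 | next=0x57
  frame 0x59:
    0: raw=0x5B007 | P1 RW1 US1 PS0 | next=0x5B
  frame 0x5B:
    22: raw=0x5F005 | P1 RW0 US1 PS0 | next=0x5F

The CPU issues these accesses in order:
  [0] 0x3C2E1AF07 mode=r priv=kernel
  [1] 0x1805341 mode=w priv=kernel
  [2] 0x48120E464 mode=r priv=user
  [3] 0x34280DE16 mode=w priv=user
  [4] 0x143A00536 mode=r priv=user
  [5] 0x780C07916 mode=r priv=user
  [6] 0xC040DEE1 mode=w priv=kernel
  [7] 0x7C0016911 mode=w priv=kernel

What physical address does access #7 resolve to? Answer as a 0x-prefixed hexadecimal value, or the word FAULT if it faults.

Walk each access:
#0 VA=0x3C2E1AF07 (r,kernel):
  lvl0: tbl 0x2A, slot 15 ⇒ 0x2C007 (P1/RW1/US1/PS0)
  lvl1: tbl 0x2C, slot 23 ⇒ 0x30007 (P1/RW1/US1/PS0)
  lvl2: tbl 0x30, slot 26 ⇒ 0x32007 (P1/RW1/US1/PS0)
  ⇒ phys 0x32F07  [3 reads]
#1 VA=0x1805341 (w,kernel):
  lvl0: tbl 0x2A, slot 0 ⇒ 0x36007 (P1/RW1/US1/PS0)
  lvl1: tbl 0x36, slot 12 ⇒ 0x3A007 (P1/RW1/US1/PS0)
  lvl2: tbl 0x3A, slot 5 ⇒ 0x3C005 (P1/RW0/US1/PS0)
  → PROTECTION_VIOLATION  (3 entries read)
#2 VA=0x48120E464 (r,user):
  lvl0: tbl 0x2A, slot 18 ⇒ 0x3F007 (P1/RW1/US1/PS0)
  lvl1: tbl 0x3F, slot 9 ⇒ 0x40007 (P1/RW1/US1/PS0)
  lvl2: tbl 0x40, slot 14 ⇒ 0x42007 (P1/RW1/US1/PS0)
  ⇒ phys 0x42464  [3 reads]
#3 VA=0x34280DE16 (w,user):
  lvl0: tbl 0x2A, slot 13 ⇒ 0x44007 (P1/RW1/US1/PS0)
  lvl1: tbl 0x44, slot 20 ⇒ 0x45007 (P1/RW1/US1/PS0)
  lvl2: tbl 0x45, slot 13 ⇒ 0x49007 (P1/RW1/US1/PS0)
  ⇒ phys 0x49E16  [3 reads]
#4 VA=0x143A00536 (r,user):
  lvl0: tbl 0x2A, slot 5 ⇒ 0x4A007 (P1/RW1/US1/PS0)
  lvl1: tbl 0x4A, slot 29 ⇒ 0x10002 (P0/RW1/US0/PS0)
  → PAGE_NOT_PRESENT  (2 entries read)
#5 VA=0x780C07916 (r,user):
  lvl0: tbl 0x2A, slot 30 ⇒ 0x4E007 (P1/RW1/US1/PS0)
  lvl1: tbl 0x4E, slot 6 ⇒ 0x4F007 (P1/RW1/US1/PS0)
  lvl2: tbl 0x4F, slot 7 ⇒ 0x53007 (P1/RW1/US1/PS0)
  ⇒ phys 0x53916  [3 reads]
#6 VA=0xC040DEE1 (w,kernel):
  lvl0: tbl 0x2A, slot 3 ⇒ 0x54007 (P1/RW1/US1/PS0)
  lvl1: tbl 0x54, slot 2 ⇒ 0x55007 (P1/RW1/US1/PS0)
  lvl2: tbl 0x55, slot 13 ⇒ 0x57007 (P1/RW1/US1/PS0)
  ⇒ phys 0x57EE1  [3 reads]
#7 VA=0x7C0016911 (w,kernel):
  lvl0: tbl 0x2A, slot 31 ⇒ 0x59007 (P1/RW1/US1/PS0)
  lvl1: tbl 0x59, slot 0 ⇒ 0x5B007 (P1/RW1/US1/PS0)
  lvl2: tbl 0x5B, slot 22 ⇒ 0x5F005 (P1/RW0/US1/PS0)
  → PROTECTION_VIOLATION  (3 entries read)

Access #7 PA: FAULT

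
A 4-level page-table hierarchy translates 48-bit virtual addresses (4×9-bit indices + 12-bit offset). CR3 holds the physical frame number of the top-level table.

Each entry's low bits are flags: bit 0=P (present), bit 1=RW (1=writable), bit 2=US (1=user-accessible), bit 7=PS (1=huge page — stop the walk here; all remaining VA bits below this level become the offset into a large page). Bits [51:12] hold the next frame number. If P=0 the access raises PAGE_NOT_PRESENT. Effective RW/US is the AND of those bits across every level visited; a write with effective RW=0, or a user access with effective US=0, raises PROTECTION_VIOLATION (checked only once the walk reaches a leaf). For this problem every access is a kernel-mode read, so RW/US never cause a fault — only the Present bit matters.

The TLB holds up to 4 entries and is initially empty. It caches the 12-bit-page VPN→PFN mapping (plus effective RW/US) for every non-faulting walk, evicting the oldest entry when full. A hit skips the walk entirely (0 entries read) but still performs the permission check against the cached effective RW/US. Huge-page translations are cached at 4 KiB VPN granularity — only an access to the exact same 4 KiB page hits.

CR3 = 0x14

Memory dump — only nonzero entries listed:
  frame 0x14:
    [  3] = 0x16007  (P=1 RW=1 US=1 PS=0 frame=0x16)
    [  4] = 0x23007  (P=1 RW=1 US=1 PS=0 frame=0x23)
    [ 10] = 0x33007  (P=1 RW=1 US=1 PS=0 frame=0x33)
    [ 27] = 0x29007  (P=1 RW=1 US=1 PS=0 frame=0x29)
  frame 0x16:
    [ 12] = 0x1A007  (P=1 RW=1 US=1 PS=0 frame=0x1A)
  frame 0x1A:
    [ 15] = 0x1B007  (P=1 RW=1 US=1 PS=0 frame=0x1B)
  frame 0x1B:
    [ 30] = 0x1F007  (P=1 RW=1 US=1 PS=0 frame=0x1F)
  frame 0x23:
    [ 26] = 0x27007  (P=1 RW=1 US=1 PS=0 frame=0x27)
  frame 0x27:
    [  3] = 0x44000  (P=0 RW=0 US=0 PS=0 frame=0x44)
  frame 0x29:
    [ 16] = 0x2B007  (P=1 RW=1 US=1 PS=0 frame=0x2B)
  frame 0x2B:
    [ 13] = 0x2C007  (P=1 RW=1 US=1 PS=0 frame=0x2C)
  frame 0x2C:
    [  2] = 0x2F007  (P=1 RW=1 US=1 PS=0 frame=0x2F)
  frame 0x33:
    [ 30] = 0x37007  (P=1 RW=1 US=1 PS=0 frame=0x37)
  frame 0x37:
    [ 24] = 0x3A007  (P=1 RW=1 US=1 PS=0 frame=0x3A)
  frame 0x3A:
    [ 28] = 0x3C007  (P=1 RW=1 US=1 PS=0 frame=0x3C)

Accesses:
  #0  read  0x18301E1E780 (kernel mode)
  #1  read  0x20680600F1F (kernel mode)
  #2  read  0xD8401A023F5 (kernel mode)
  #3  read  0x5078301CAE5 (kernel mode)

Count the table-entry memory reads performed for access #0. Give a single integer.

Walk each access:
#0 VA=0x18301E1E780 (r,kernel):
  [0] read 0x14 idx=3: raw=0x16007 flags P=1 W=1 U=1 S=0
  [1] read 0x16 idx=12: raw=0x1A007 flags P=1 W=1 U=1 S=0
  [2] read 0x1A idx=15: raw=0x1B007 flags P=1 W=1 U=1 S=0
  [3] read 0x1B idx=30: raw=0x1F007 flags P=1 W=1 U=1 S=0
  → PA=0x1F780  (4 entries read)
#1 VA=0x20680600F1F (r,kernel):
  [0] read 0x14 idx=4: raw=0x23007 flags P=1 W=1 U=1 S=0
  [1] read 0x23 idx=26: raw=0x27007 flags P=1 W=1 U=1 S=0
  [2] read 0x27 idx=3: raw=0x44000 flags P=0 W=0 U=0 S=0
  ✗ PAGE_NOT_PRESENT  [3 reads]
#2 VA=0xD8401A023F5 (r,kernel):
  [0] read 0x14 idx=27: raw=0x29007 flags P=1 W=1 U=1 S=0
  [1] read 0x29 idx=16: raw=0x2B007 flags P=1 W=1 U=1 S=0
  [2] read 0x2B idx=13: raw=0x2C007 flags P=1 W=1 U=1 S=0
  [3] read 0x2C idx=2: raw=0x2F007 flags P=1 W=1 U=1 S=0
  → PA=0x2F3F5  (4 entries read)
#3 VA=0x5078301CAE5 (r,kernel):
  [0] read 0x14 idx=10: raw=0x33007 flags P=1 W=1 U=1 S=0
  [1] read 0x33 idx=30: raw=0x37007 flags P=1 W=1 U=1 S=0
  [2] read 0x37 idx=24: raw=0x3A007 flags P=1 W=1 U=1 S=0
  [3] read 0x3A idx=28: raw=0x3C007 flags P=1 W=1 U=1 S=0
  → PA=0x3CAE5  (4 entries read)

Entries read for #0: 4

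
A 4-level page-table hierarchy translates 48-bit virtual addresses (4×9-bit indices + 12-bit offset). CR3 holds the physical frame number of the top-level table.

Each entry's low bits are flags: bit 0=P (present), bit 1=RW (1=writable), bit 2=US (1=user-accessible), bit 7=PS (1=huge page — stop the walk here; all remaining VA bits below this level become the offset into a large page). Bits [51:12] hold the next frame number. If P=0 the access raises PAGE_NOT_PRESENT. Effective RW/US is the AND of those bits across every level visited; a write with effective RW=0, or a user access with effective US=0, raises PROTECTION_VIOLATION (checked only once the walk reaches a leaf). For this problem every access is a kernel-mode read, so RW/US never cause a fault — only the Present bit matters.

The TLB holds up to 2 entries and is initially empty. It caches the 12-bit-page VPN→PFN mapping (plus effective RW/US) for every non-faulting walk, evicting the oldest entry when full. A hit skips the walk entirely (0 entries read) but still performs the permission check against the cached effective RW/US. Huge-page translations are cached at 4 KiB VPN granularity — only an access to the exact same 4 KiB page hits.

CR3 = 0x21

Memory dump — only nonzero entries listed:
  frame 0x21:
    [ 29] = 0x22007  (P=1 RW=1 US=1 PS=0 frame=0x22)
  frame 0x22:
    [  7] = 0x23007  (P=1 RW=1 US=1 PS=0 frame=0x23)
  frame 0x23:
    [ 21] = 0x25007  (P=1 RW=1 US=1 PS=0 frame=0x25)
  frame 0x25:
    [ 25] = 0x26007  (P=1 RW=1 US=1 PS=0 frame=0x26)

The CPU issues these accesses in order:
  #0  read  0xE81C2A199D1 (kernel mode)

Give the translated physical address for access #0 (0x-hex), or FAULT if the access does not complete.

Per-access translation:
#0 VA=0xE81C2A199D1 (r,kernel):
  L0: frame=0x21 idx=29 entry=0x22007 [P=1 RW=1 US=1 PS=0]
  L1: frame=0x22 idx=7 entry=0x23007 [P=1 RW=1 US=1 PS=0]
  L2: frame=0x23 idx=21 entry=0x25007 [P=1 RW=1 US=1 PS=0]
  L3: frame=0x25 idx=25 entry=0x26007 [P=1 RW=1 US=1 PS=0]
  ⇒ phys 0x269D1  [4 reads]

Access #0 PA: 0x269D1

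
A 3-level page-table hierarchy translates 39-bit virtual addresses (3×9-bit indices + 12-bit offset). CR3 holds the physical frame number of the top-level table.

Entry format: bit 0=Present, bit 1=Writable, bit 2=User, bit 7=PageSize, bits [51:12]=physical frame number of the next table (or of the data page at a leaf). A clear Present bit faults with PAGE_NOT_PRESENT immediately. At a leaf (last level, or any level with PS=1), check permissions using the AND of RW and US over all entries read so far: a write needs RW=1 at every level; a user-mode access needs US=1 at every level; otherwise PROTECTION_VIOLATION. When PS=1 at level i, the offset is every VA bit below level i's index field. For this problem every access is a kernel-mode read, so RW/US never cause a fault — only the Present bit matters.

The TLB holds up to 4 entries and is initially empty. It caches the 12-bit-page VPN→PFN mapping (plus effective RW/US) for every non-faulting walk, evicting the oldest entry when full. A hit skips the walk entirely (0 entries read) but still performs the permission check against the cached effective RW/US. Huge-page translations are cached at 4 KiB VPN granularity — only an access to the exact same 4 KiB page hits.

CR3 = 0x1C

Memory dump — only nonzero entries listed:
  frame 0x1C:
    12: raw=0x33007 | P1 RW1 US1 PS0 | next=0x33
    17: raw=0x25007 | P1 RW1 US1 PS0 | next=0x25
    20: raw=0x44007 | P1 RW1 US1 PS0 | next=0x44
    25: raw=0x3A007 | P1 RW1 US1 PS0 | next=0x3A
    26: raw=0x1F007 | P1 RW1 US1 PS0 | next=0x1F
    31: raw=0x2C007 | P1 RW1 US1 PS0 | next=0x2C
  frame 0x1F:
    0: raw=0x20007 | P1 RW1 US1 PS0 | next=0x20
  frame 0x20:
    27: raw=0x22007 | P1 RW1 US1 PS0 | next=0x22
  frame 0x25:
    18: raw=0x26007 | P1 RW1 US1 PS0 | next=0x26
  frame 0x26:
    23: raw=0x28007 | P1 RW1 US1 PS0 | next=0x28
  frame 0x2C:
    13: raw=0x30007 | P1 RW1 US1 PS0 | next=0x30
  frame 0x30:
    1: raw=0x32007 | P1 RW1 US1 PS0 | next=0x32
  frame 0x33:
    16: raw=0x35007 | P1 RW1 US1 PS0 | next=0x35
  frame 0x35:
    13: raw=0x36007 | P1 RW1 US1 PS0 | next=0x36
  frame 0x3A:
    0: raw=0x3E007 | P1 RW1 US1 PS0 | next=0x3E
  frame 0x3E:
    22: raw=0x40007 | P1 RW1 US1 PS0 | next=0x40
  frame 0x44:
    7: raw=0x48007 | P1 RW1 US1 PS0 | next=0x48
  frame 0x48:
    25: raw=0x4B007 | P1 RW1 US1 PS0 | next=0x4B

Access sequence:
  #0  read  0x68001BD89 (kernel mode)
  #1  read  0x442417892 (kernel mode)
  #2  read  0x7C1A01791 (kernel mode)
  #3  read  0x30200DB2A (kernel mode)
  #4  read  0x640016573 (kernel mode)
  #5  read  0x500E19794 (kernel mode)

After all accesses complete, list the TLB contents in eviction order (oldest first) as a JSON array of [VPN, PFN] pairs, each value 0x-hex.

Walk each access:
#0 VA=0x68001BD89 (r,kernel):
  [0] read 0x1C idx=26: raw=0x1F007 flags P=1 W=1 U=1 S=0
  [1] read 0x1F idx=0: raw=0x20007 flags P=1 W=1 U=1 S=0
  [2] read 0x20 idx=27: raw=0x22007 flags P=1 W=1 U=1 S=0
  → PA=0x22D89  (3 entries read)
#1 VA=0x442417892 (r,kernel):
  [0] read 0x1C idx=17: raw=0x25007 flags P=1 W=1 U=1 S=0
  [1] read 0x25 idx=18: raw=0x26007 flags P=1 W=1 U=1 S=0
  [2] read 0x26 idx=23: raw=0x28007 flags P=1 W=1 U=1 S=0
  → PA=0x28892  (3 entries read)
#2 VA=0x7C1A01791 (r,kernel):
  [0] read 0x1C idx=31: raw=0x2C007 flags P=1 W=1 U=1 S=0
  [1] read 0x2C idx=13: raw=0x30007 flags P=1 W=1 U=1 S=0
  [2] read 0x30 idx=1: raw=0x32007 flags P=1 W=1 U=1 S=0
  → PA=0x32791  (3 entries read)
#3 VA=0x30200DB2A (r,kernel):
  [0] read 0x1C idx=12: raw=0x33007 flags P=1 W=1 U=1 S=0
  [1] read 0x33 idx=16: raw=0x35007 flags P=1 W=1 U=1 S=0
  [2] read 0x35 idx=13: raw=0x36007 flags P=1 W=1 U=1 S=0
  → PA=0x36B2A  (3 entries read)
#4 VA=0x640016573 (r,kernel):
  [0] read 0x1C idx=25: raw=0x3A007 flags P=1 W=1 U=1 S=0
  [1] read 0x3A idx=0: raw=0x3E007 flags P=1 W=1 U=1 S=0
  [2] read 0x3E idx=22: raw=0x40007 flags P=1 W=1 U=1 S=0
  → PA=0x40573  (3 entries read)
#5 VA=0x500E19794 (r,kernel):
  [0] read 0x1C idx=20: raw=0x44007 flags P=1 W=1 U=1 S=0
  [1] read 0x44 idx=7: raw=0x48007 flags P=1 W=1 U=1 S=0
  [2] read 0x48 idx=25: raw=0x4B007 flags P=1 W=1 U=1 S=0
  → PA=0x4B794  (3 entries read)

TLB: [["0x7C1A01", "0x32"], ["0x30200D", "0x36"], ["0x640016", "0x40"], ["0x500E19", "0x4B"]]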